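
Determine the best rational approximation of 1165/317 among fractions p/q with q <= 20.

11/3

Expand x = 1165/317 as a continued fraction with the Euclidean algorithm:
  1165 = 3*317 + 214, so a_0 = 3.
  317 = 1*214 + 103, so a_1 = 1.
  214 = 2*103 + 8, so a_2 = 2.
  103 = 12*8 + 7, so a_3 = 12.
  8 = 1*7 + 1, so a_4 = 1.
  7 = 7*1 + 0, so a_5 = 7.
so x = [3; 1, 2, 12, 1, 7].
Convergents (p_i = a_i*p_{i-1} + p_{i-2}, q_i = a_i*q_{i-1} + q_{i-2} with p_{-2}=0, p_{-1}=1, q_{-2}=1, q_{-1}=0), until the denominator exceeds 20:
  i=0: a_0=3, p_0 = 3*1 + 0 = 3, q_0 = 3*0 + 1 = 1.
  i=1: a_1=1, p_1 = 1*3 + 1 = 4, q_1 = 1*1 + 0 = 1.
  i=2: a_2=2, p_2 = 2*4 + 3 = 11, q_2 = 2*1 + 1 = 3.
  i=3: a_3=12, p_3 = 12*11 + 4 = 136, q_3 = 12*3 + 1 = 37.
q_3 = 37 > 20, so the last convergent with denominator <= 20 is p_2/q_2 = 11/3.
The closest fraction with denominator <= 20 is either p_2/q_2 or the intermediate fraction (k*p_2 + p_1)/(k*q_2 + q_1) with the largest k >= 1 whose denominator stays <= 20; these approach x as k grows, and every other convergent or intermediate fraction in range is farther away.
Largest k: floor((20 - q_1)/q_2) = floor((20 - 1)/3) = 6.
That gives (6*11 + 4)/(6*3 + 1) = 70/19.
Compare the errors: |x - 11/3| = |1165*3 - 11*317|/(317*3) = 8/951, and |x - 70/19| = |1165*19 - 70*317|/(317*19) = 55/6023.
Cross-multiplying, 8*6023 = 48184 < 52305 = 55*951, so 8/951 is smaller: the convergent 11/3 is closer to x than 70/19.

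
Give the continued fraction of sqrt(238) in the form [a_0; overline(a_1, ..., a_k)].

[15; overline(2, 2, 1, 14, 1, 2, 2, 30)]

Write x_i = (sqrt(238) + m_i)/d_i with (m_0, d_0) = (0, 1). a_0 = floor(sqrt(238)) = 15, since 15^2 = 225 <= 238 < 256 = 16^2.
Iterate m_{i+1} = d_i*a_i - m_i, d_{i+1} = (238 - m_{i+1}^2)/d_i, a_{i+1} = floor((a_0 + m_{i+1})/d_{i+1}):
  m_1 = 1*15 - 0 = 15, d_1 = (238 - 15^2)/1 = 13/1 = 13, a_1 = floor((15 + 15)/13) = 2.
  m_2 = 13*2 - 15 = 11, d_2 = (238 - 11^2)/13 = 117/13 = 9, a_2 = floor((15 + 11)/9) = 2.
  m_3 = 9*2 - 11 = 7, d_3 = (238 - 7^2)/9 = 189/9 = 21, a_3 = floor((15 + 7)/21) = 1.
  m_4 = 21*1 - 7 = 14, d_4 = (238 - 14^2)/21 = 42/21 = 2, a_4 = floor((15 + 14)/2) = 14.
  m_5 = 2*14 - 14 = 14, d_5 = (238 - 14^2)/2 = 42/2 = 21, a_5 = floor((15 + 14)/21) = 1.
  m_6 = 21*1 - 14 = 7, d_6 = (238 - 7^2)/21 = 189/21 = 9, a_6 = floor((15 + 7)/9) = 2.
  m_7 = 9*2 - 7 = 11, d_7 = (238 - 11^2)/9 = 117/9 = 13, a_7 = floor((15 + 11)/13) = 2.
  m_8 = 13*2 - 11 = 15, d_8 = (238 - 15^2)/13 = 13/13 = 1, a_8 = floor((15 + 15)/1) = 30.
  m_9 = 1*30 - 15 = 15, d_9 = (238 - 15^2)/1 = 13/1 = 13: (m_9, d_9) = (m_1, d_1) = (15, 13), so from here the quotients repeat a_1, ..., a_8; the period length is 8.
Hence the expansion of sqrt(238) is a_0 = 15 followed by the repeating block 2, 2, 1, 14, 1, 2, 2, 30 (period 8).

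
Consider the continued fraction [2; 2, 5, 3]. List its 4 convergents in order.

2/1, 5/2, 27/11, 86/35

Using the convergent recurrence p_i = a_i*p_{i-1} + p_{i-2}, q_i = a_i*q_{i-1} + q_{i-2} with p_{-2}=0, p_{-1}=1, q_{-2}=1, q_{-1}=0:
  i=0: a_0=2, p_0 = 2*1 + 0 = 2, q_0 = 2*0 + 1 = 1.
  i=1: a_1=2, p_1 = 2*2 + 1 = 5, q_1 = 2*1 + 0 = 2.
  i=2: a_2=5, p_2 = 5*5 + 2 = 27, q_2 = 5*2 + 1 = 11.
  i=3: a_3=3, p_3 = 3*27 + 5 = 86, q_3 = 3*11 + 2 = 35.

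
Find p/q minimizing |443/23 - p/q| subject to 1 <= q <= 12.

Expand x = 443/23 as a continued fraction with the Euclidean algorithm:
  443 = 19*23 + 6, so a_0 = 19.
  23 = 3*6 + 5, so a_1 = 3.
  6 = 1*5 + 1, so a_2 = 1.
  5 = 5*1 + 0, so a_3 = 5.
so x = [19; 3, 1, 5].
Convergents (p_i = a_i*p_{i-1} + p_{i-2}, q_i = a_i*q_{i-1} + q_{i-2} with p_{-2}=0, p_{-1}=1, q_{-2}=1, q_{-1}=0), until the denominator exceeds 12:
  i=0: a_0=19, p_0 = 19*1 + 0 = 19, q_0 = 19*0 + 1 = 1.
  i=1: a_1=3, p_1 = 3*19 + 1 = 58, q_1 = 3*1 + 0 = 3.
  i=2: a_2=1, p_2 = 1*58 + 19 = 77, q_2 = 1*3 + 1 = 4.
  i=3: a_3=5, p_3 = 5*77 + 58 = 443, q_3 = 5*4 + 3 = 23.
q_3 = 23 > 12, so the last convergent with denominator <= 12 is p_2/q_2 = 77/4.
The closest fraction with denominator <= 12 is either p_2/q_2 or the intermediate fraction (k*p_2 + p_1)/(k*q_2 + q_1) with the largest k >= 1 whose denominator stays <= 12; these approach x as k grows, and every other convergent or intermediate fraction in range is farther away.
Largest k: floor((12 - q_1)/q_2) = floor((12 - 3)/4) = 2.
That gives (2*77 + 58)/(2*4 + 3) = 212/11.
Compare the errors: |x - 77/4| = |443*4 - 77*23|/(23*4) = 1/92, and |x - 212/11| = |443*11 - 212*23|/(23*11) = 3/253.
Cross-multiplying, 1*253 = 253 < 276 = 3*92, so 1/92 is smaller: the convergent 77/4 is closer to x than 212/11.

77/4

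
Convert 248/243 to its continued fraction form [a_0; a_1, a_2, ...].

[1; 48, 1, 1, 2]

Run the Euclidean algorithm on 248 and 243; the successive quotients are the partial quotients a_0, a_1, ... (each step inverts the fractional part left over by the previous one):
  248 = 1*243 + 5, so a_0 = 1.
  243 = 48*5 + 3, so a_1 = 48.
  5 = 1*3 + 2, so a_2 = 1.
  3 = 1*2 + 1, so a_3 = 1.
  2 = 2*1 + 0, so a_4 = 2.
The remainder reaches 0 after 5 divisions, so the expansion has 5 partial quotients, read off in order.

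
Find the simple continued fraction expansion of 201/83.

Run the Euclidean algorithm on 201 and 83; the successive quotients are the partial quotients a_0, a_1, ... (each step inverts the fractional part left over by the previous one):
  201 = 2*83 + 35, so a_0 = 2.
  83 = 2*35 + 13, so a_1 = 2.
  35 = 2*13 + 9, so a_2 = 2.
  13 = 1*9 + 4, so a_3 = 1.
  9 = 2*4 + 1, so a_4 = 2.
  4 = 4*1 + 0, so a_5 = 4.
The remainder reaches 0 after 6 divisions, so the expansion has 6 partial quotients, read off in order.

[2; 2, 2, 1, 2, 4]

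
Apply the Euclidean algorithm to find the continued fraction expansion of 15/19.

[0; 1, 3, 1, 3]

Run the Euclidean algorithm on 15 and 19; the successive quotients are the partial quotients a_0, a_1, ... (each step inverts the fractional part left over by the previous one):
  15 = 0*19 + 15, so a_0 = 0.
  19 = 1*15 + 4, so a_1 = 1.
  15 = 3*4 + 3, so a_2 = 3.
  4 = 1*3 + 1, so a_3 = 1.
  3 = 3*1 + 0, so a_4 = 3.
The remainder reaches 0 after 5 divisions, so the expansion has 5 partial quotients, read off in order.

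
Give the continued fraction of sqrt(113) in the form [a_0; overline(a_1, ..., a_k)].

Write x_i = (sqrt(113) + m_i)/d_i with (m_0, d_0) = (0, 1). a_0 = floor(sqrt(113)) = 10, since 10^2 = 100 <= 113 < 121 = 11^2.
Iterate m_{i+1} = d_i*a_i - m_i, d_{i+1} = (113 - m_{i+1}^2)/d_i, a_{i+1} = floor((a_0 + m_{i+1})/d_{i+1}):
  m_1 = 1*10 - 0 = 10, d_1 = (113 - 10^2)/1 = 13/1 = 13, a_1 = floor((10 + 10)/13) = 1.
  m_2 = 13*1 - 10 = 3, d_2 = (113 - 3^2)/13 = 104/13 = 8, a_2 = floor((10 + 3)/8) = 1.
  m_3 = 8*1 - 3 = 5, d_3 = (113 - 5^2)/8 = 88/8 = 11, a_3 = floor((10 + 5)/11) = 1.
  m_4 = 11*1 - 5 = 6, d_4 = (113 - 6^2)/11 = 77/11 = 7, a_4 = floor((10 + 6)/7) = 2.
  m_5 = 7*2 - 6 = 8, d_5 = (113 - 8^2)/7 = 49/7 = 7, a_5 = floor((10 + 8)/7) = 2.
  m_6 = 7*2 - 8 = 6, d_6 = (113 - 6^2)/7 = 77/7 = 11, a_6 = floor((10 + 6)/11) = 1.
  m_7 = 11*1 - 6 = 5, d_7 = (113 - 5^2)/11 = 88/11 = 8, a_7 = floor((10 + 5)/8) = 1.
  m_8 = 8*1 - 5 = 3, d_8 = (113 - 3^2)/8 = 104/8 = 13, a_8 = floor((10 + 3)/13) = 1.
  m_9 = 13*1 - 3 = 10, d_9 = (113 - 10^2)/13 = 13/13 = 1, a_9 = floor((10 + 10)/1) = 20.
  m_10 = 1*20 - 10 = 10, d_10 = (113 - 10^2)/1 = 13/1 = 13: (m_10, d_10) = (m_1, d_1) = (10, 13), so from here the quotients repeat a_1, ..., a_9; the period length is 9.
Hence the expansion of sqrt(113) is a_0 = 10 followed by the repeating block 1, 1, 1, 2, 2, 1, 1, 1, 20 (period 9).

[10; overline(1, 1, 1, 2, 2, 1, 1, 1, 20)]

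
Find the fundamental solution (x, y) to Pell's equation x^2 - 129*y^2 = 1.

(x, y) = (16855, 1484)

First expand sqrt(129) as a continued fraction. With x_i = (sqrt(129) + m_i)/d_i and (m_0, d_0) = (0, 1): a_0 = floor(sqrt(129)) = 11, since 11^2 = 121 <= 129 < 144 = 12^2.
Iterate m_{i+1} = d_i*a_i - m_i, d_{i+1} = (129 - m_{i+1}^2)/d_i, a_{i+1} = floor((a_0 + m_{i+1})/d_{i+1}):
  m_1 = 1*11 - 0 = 11, d_1 = (129 - 11^2)/1 = 8/1 = 8, a_1 = floor((11 + 11)/8) = 2.
  m_2 = 8*2 - 11 = 5, d_2 = (129 - 5^2)/8 = 104/8 = 13, a_2 = floor((11 + 5)/13) = 1.
  m_3 = 13*1 - 5 = 8, d_3 = (129 - 8^2)/13 = 65/13 = 5, a_3 = floor((11 + 8)/5) = 3.
  m_4 = 5*3 - 8 = 7, d_4 = (129 - 7^2)/5 = 80/5 = 16, a_4 = floor((11 + 7)/16) = 1.
  m_5 = 16*1 - 7 = 9, d_5 = (129 - 9^2)/16 = 48/16 = 3, a_5 = floor((11 + 9)/3) = 6.
  m_6 = 3*6 - 9 = 9, d_6 = (129 - 9^2)/3 = 48/3 = 16, a_6 = floor((11 + 9)/16) = 1.
  m_7 = 16*1 - 9 = 7, d_7 = (129 - 7^2)/16 = 80/16 = 5, a_7 = floor((11 + 7)/5) = 3.
  m_8 = 5*3 - 7 = 8, d_8 = (129 - 8^2)/5 = 65/5 = 13, a_8 = floor((11 + 8)/13) = 1.
  m_9 = 13*1 - 8 = 5, d_9 = (129 - 5^2)/13 = 104/13 = 8, a_9 = floor((11 + 5)/8) = 2.
  m_10 = 8*2 - 5 = 11, d_10 = (129 - 11^2)/8 = 8/8 = 1, a_10 = floor((11 + 11)/1) = 22.
  m_11 = 1*22 - 11 = 11, d_11 = (129 - 11^2)/1 = 8/1 = 8: (m_11, d_11) = (m_1, d_1) = (11, 8), so from here the quotients repeat a_1, ..., a_10; the period length is 10.
So sqrt(129) = [11; (2, 1, 3, 1, 6, 1, 3, 1, 2, 22)] with period length k = 10.
k is even, so the fundamental solution of x^2 - 129y^2 = 1 is (p_{k-1}, q_{k-1}) = (p_9, q_9); compute convergents through index 9.
Convergents (p_i = a_i*p_{i-1} + p_{i-2}, q_i = a_i*q_{i-1} + q_{i-2} with p_{-2}=0, p_{-1}=1, q_{-2}=1, q_{-1}=0):
  i=0: a_0=11, p_0 = 11*1 + 0 = 11, q_0 = 11*0 + 1 = 1.
  i=1: a_1=2, p_1 = 2*11 + 1 = 23, q_1 = 2*1 + 0 = 2.
  i=2: a_2=1, p_2 = 1*23 + 11 = 34, q_2 = 1*2 + 1 = 3.
  i=3: a_3=3, p_3 = 3*34 + 23 = 125, q_3 = 3*3 + 2 = 11.
  i=4: a_4=1, p_4 = 1*125 + 34 = 159, q_4 = 1*11 + 3 = 14.
  i=5: a_5=6, p_5 = 6*159 + 125 = 1079, q_5 = 6*14 + 11 = 95.
  i=6: a_6=1, p_6 = 1*1079 + 159 = 1238, q_6 = 1*95 + 14 = 109.
  i=7: a_7=3, p_7 = 3*1238 + 1079 = 4793, q_7 = 3*109 + 95 = 422.
  i=8: a_8=1, p_8 = 1*4793 + 1238 = 6031, q_8 = 1*422 + 109 = 531.
  i=9: a_9=2, p_9 = 2*6031 + 4793 = 16855, q_9 = 2*531 + 422 = 1484.
Check: 16855^2 - 129*1484^2 = 284091025 - 284091024 = 1, so (x, y) = (16855, 1484) solves the equation, and by the theorem it is the least positive solution.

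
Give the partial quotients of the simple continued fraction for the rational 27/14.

[1; 1, 13]

Run the Euclidean algorithm on 27 and 14; the successive quotients are the partial quotients a_0, a_1, ... (each step inverts the fractional part left over by the previous one):
  27 = 1*14 + 13, so a_0 = 1.
  14 = 1*13 + 1, so a_1 = 1.
  13 = 13*1 + 0, so a_2 = 13.
The remainder reaches 0 after 3 divisions, so the expansion has 3 partial quotients, read off in order.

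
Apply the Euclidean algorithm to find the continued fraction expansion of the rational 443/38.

[11; 1, 1, 1, 12]

Run the Euclidean algorithm on 443 and 38; the successive quotients are the partial quotients a_0, a_1, ... (each step inverts the fractional part left over by the previous one):
  443 = 11*38 + 25, so a_0 = 11.
  38 = 1*25 + 13, so a_1 = 1.
  25 = 1*13 + 12, so a_2 = 1.
  13 = 1*12 + 1, so a_3 = 1.
  12 = 12*1 + 0, so a_4 = 12.
The remainder reaches 0 after 5 divisions, so the expansion has 5 partial quotients, read off in order.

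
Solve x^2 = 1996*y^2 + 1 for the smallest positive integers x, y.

(x, y) = (40320199, 902490)

First expand sqrt(1996) as a continued fraction. With x_i = (sqrt(1996) + m_i)/d_i and (m_0, d_0) = (0, 1): a_0 = floor(sqrt(1996)) = 44, since 44^2 = 1936 <= 1996 < 2025 = 45^2.
Iterate m_{i+1} = d_i*a_i - m_i, d_{i+1} = (1996 - m_{i+1}^2)/d_i, a_{i+1} = floor((a_0 + m_{i+1})/d_{i+1}):
  m_1 = 1*44 - 0 = 44, d_1 = (1996 - 44^2)/1 = 60/1 = 60, a_1 = floor((44 + 44)/60) = 1.
  m_2 = 60*1 - 44 = 16, d_2 = (1996 - 16^2)/60 = 1740/60 = 29, a_2 = floor((44 + 16)/29) = 2.
  m_3 = 29*2 - 16 = 42, d_3 = (1996 - 42^2)/29 = 232/29 = 8, a_3 = floor((44 + 42)/8) = 10.
  m_4 = 8*10 - 42 = 38, d_4 = (1996 - 38^2)/8 = 552/8 = 69, a_4 = floor((44 + 38)/69) = 1.
  m_5 = 69*1 - 38 = 31, d_5 = (1996 - 31^2)/69 = 1035/69 = 15, a_5 = floor((44 + 31)/15) = 5.
  m_6 = 15*5 - 31 = 44, d_6 = (1996 - 44^2)/15 = 60/15 = 4, a_6 = floor((44 + 44)/4) = 22.
  m_7 = 4*22 - 44 = 44, d_7 = (1996 - 44^2)/4 = 60/4 = 15, a_7 = floor((44 + 44)/15) = 5.
  m_8 = 15*5 - 44 = 31, d_8 = (1996 - 31^2)/15 = 1035/15 = 69, a_8 = floor((44 + 31)/69) = 1.
  m_9 = 69*1 - 31 = 38, d_9 = (1996 - 38^2)/69 = 552/69 = 8, a_9 = floor((44 + 38)/8) = 10.
  m_10 = 8*10 - 38 = 42, d_10 = (1996 - 42^2)/8 = 232/8 = 29, a_10 = floor((44 + 42)/29) = 2.
  m_11 = 29*2 - 42 = 16, d_11 = (1996 - 16^2)/29 = 1740/29 = 60, a_11 = floor((44 + 16)/60) = 1.
  m_12 = 60*1 - 16 = 44, d_12 = (1996 - 44^2)/60 = 60/60 = 1, a_12 = floor((44 + 44)/1) = 88.
  m_13 = 1*88 - 44 = 44, d_13 = (1996 - 44^2)/1 = 60/1 = 60: (m_13, d_13) = (m_1, d_1) = (44, 60), so from here the quotients repeat a_1, ..., a_12; the period length is 12.
So sqrt(1996) = [44; (1, 2, 10, 1, 5, 22, 5, 1, 10, 2, 1, 88)] with period length k = 12.
k is even, so the fundamental solution of x^2 - 1996y^2 = 1 is (p_{k-1}, q_{k-1}) = (p_11, q_11); compute convergents through index 11.
Convergents (p_i = a_i*p_{i-1} + p_{i-2}, q_i = a_i*q_{i-1} + q_{i-2} with p_{-2}=0, p_{-1}=1, q_{-2}=1, q_{-1}=0):
  i=0: a_0=44, p_0 = 44*1 + 0 = 44, q_0 = 44*0 + 1 = 1.
  i=1: a_1=1, p_1 = 1*44 + 1 = 45, q_1 = 1*1 + 0 = 1.
  i=2: a_2=2, p_2 = 2*45 + 44 = 134, q_2 = 2*1 + 1 = 3.
  i=3: a_3=10, p_3 = 10*134 + 45 = 1385, q_3 = 10*3 + 1 = 31.
  i=4: a_4=1, p_4 = 1*1385 + 134 = 1519, q_4 = 1*31 + 3 = 34.
  i=5: a_5=5, p_5 = 5*1519 + 1385 = 8980, q_5 = 5*34 + 31 = 201.
  i=6: a_6=22, p_6 = 22*8980 + 1519 = 199079, q_6 = 22*201 + 34 = 4456.
  i=7: a_7=5, p_7 = 5*199079 + 8980 = 1004375, q_7 = 5*4456 + 201 = 22481.
  i=8: a_8=1, p_8 = 1*1004375 + 199079 = 1203454, q_8 = 1*22481 + 4456 = 26937.
  i=9: a_9=10, p_9 = 10*1203454 + 1004375 = 13038915, q_9 = 10*26937 + 22481 = 291851.
  i=10: a_10=2, p_10 = 2*13038915 + 1203454 = 27281284, q_10 = 2*291851 + 26937 = 610639.
  i=11: a_11=1, p_11 = 1*27281284 + 13038915 = 40320199, q_11 = 1*610639 + 291851 = 902490.
Check: 40320199^2 - 1996*902490^2 = 1625718447399601 - 1625718447399600 = 1, so (x, y) = (40320199, 902490) solves the equation, and by the theorem it is the least positive solution.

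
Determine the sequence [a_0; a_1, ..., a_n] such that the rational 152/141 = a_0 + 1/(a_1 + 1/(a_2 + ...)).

[1; 12, 1, 4, 2]

Run the Euclidean algorithm on 152 and 141; the successive quotients are the partial quotients a_0, a_1, ... (each step inverts the fractional part left over by the previous one):
  152 = 1*141 + 11, so a_0 = 1.
  141 = 12*11 + 9, so a_1 = 12.
  11 = 1*9 + 2, so a_2 = 1.
  9 = 4*2 + 1, so a_3 = 4.
  2 = 2*1 + 0, so a_4 = 2.
The remainder reaches 0 after 5 divisions, so the expansion has 5 partial quotients, read off in order.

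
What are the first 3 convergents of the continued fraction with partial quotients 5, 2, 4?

5/1, 11/2, 49/9

Using the convergent recurrence p_i = a_i*p_{i-1} + p_{i-2}, q_i = a_i*q_{i-1} + q_{i-2} with p_{-2}=0, p_{-1}=1, q_{-2}=1, q_{-1}=0:
  i=0: a_0=5, p_0 = 5*1 + 0 = 5, q_0 = 5*0 + 1 = 1.
  i=1: a_1=2, p_1 = 2*5 + 1 = 11, q_1 = 2*1 + 0 = 2.
  i=2: a_2=4, p_2 = 4*11 + 5 = 49, q_2 = 4*2 + 1 = 9.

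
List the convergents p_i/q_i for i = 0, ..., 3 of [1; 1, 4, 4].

Using the convergent recurrence p_i = a_i*p_{i-1} + p_{i-2}, q_i = a_i*q_{i-1} + q_{i-2} with p_{-2}=0, p_{-1}=1, q_{-2}=1, q_{-1}=0:
  i=0: a_0=1, p_0 = 1*1 + 0 = 1, q_0 = 1*0 + 1 = 1.
  i=1: a_1=1, p_1 = 1*1 + 1 = 2, q_1 = 1*1 + 0 = 1.
  i=2: a_2=4, p_2 = 4*2 + 1 = 9, q_2 = 4*1 + 1 = 5.
  i=3: a_3=4, p_3 = 4*9 + 2 = 38, q_3 = 4*5 + 1 = 21.

1/1, 2/1, 9/5, 38/21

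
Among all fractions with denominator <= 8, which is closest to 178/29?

43/7

Expand x = 178/29 as a continued fraction with the Euclidean algorithm:
  178 = 6*29 + 4, so a_0 = 6.
  29 = 7*4 + 1, so a_1 = 7.
  4 = 4*1 + 0, so a_2 = 4.
so x = [6; 7, 4].
Convergents (p_i = a_i*p_{i-1} + p_{i-2}, q_i = a_i*q_{i-1} + q_{i-2} with p_{-2}=0, p_{-1}=1, q_{-2}=1, q_{-1}=0), until the denominator exceeds 8:
  i=0: a_0=6, p_0 = 6*1 + 0 = 6, q_0 = 6*0 + 1 = 1.
  i=1: a_1=7, p_1 = 7*6 + 1 = 43, q_1 = 7*1 + 0 = 7.
  i=2: a_2=4, p_2 = 4*43 + 6 = 178, q_2 = 4*7 + 1 = 29.
q_2 = 29 > 8, so the last convergent with denominator <= 8 is p_1/q_1 = 43/7.
The closest fraction with denominator <= 8 is either p_1/q_1 or the intermediate fraction (k*p_1 + p_0)/(k*q_1 + q_0) with the largest k >= 1 whose denominator stays <= 8; these approach x as k grows, and every other convergent or intermediate fraction in range is farther away.
Largest k: floor((8 - q_0)/q_1) = floor((8 - 1)/7) = 1.
That gives (1*43 + 6)/(1*7 + 1) = 49/8.
Compare the errors: |x - 43/7| = |178*7 - 43*29|/(29*7) = 1/203, and |x - 49/8| = |178*8 - 49*29|/(29*8) = 3/232.
Cross-multiplying, 1*232 = 232 < 609 = 3*203, so 1/203 is smaller: the convergent 43/7 is closer to x than 49/8.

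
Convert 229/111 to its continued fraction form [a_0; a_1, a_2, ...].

Run the Euclidean algorithm on 229 and 111; the successive quotients are the partial quotients a_0, a_1, ... (each step inverts the fractional part left over by the previous one):
  229 = 2*111 + 7, so a_0 = 2.
  111 = 15*7 + 6, so a_1 = 15.
  7 = 1*6 + 1, so a_2 = 1.
  6 = 6*1 + 0, so a_3 = 6.
The remainder reaches 0 after 4 divisions, so the expansion has 4 partial quotients, read off in order.

[2; 15, 1, 6]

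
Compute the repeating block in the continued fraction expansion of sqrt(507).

[22; (1, 1, 14, 1, 1, 44)]

Write x_i = (sqrt(507) + m_i)/d_i with (m_0, d_0) = (0, 1). a_0 = floor(sqrt(507)) = 22, since 22^2 = 484 <= 507 < 529 = 23^2.
Iterate m_{i+1} = d_i*a_i - m_i, d_{i+1} = (507 - m_{i+1}^2)/d_i, a_{i+1} = floor((a_0 + m_{i+1})/d_{i+1}):
  m_1 = 1*22 - 0 = 22, d_1 = (507 - 22^2)/1 = 23/1 = 23, a_1 = floor((22 + 22)/23) = 1.
  m_2 = 23*1 - 22 = 1, d_2 = (507 - 1^2)/23 = 506/23 = 22, a_2 = floor((22 + 1)/22) = 1.
  m_3 = 22*1 - 1 = 21, d_3 = (507 - 21^2)/22 = 66/22 = 3, a_3 = floor((22 + 21)/3) = 14.
  m_4 = 3*14 - 21 = 21, d_4 = (507 - 21^2)/3 = 66/3 = 22, a_4 = floor((22 + 21)/22) = 1.
  m_5 = 22*1 - 21 = 1, d_5 = (507 - 1^2)/22 = 506/22 = 23, a_5 = floor((22 + 1)/23) = 1.
  m_6 = 23*1 - 1 = 22, d_6 = (507 - 22^2)/23 = 23/23 = 1, a_6 = floor((22 + 22)/1) = 44.
  m_7 = 1*44 - 22 = 22, d_7 = (507 - 22^2)/1 = 23/1 = 23: (m_7, d_7) = (m_1, d_1) = (22, 23), so from here the quotients repeat a_1, ..., a_6; the period length is 6.
Hence the expansion of sqrt(507) is a_0 = 22 followed by the repeating block 1, 1, 14, 1, 1, 44 (period 6).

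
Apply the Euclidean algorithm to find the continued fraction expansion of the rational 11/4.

Run the Euclidean algorithm on 11 and 4; the successive quotients are the partial quotients a_0, a_1, ... (each step inverts the fractional part left over by the previous one):
  11 = 2*4 + 3, so a_0 = 2.
  4 = 1*3 + 1, so a_1 = 1.
  3 = 3*1 + 0, so a_2 = 3.
The remainder reaches 0 after 3 divisions, so the expansion has 3 partial quotients, read off in order.

[2; 1, 3]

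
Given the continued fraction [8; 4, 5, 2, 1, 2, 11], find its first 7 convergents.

Using the convergent recurrence p_i = a_i*p_{i-1} + p_{i-2}, q_i = a_i*q_{i-1} + q_{i-2} with p_{-2}=0, p_{-1}=1, q_{-2}=1, q_{-1}=0:
  i=0: a_0=8, p_0 = 8*1 + 0 = 8, q_0 = 8*0 + 1 = 1.
  i=1: a_1=4, p_1 = 4*8 + 1 = 33, q_1 = 4*1 + 0 = 4.
  i=2: a_2=5, p_2 = 5*33 + 8 = 173, q_2 = 5*4 + 1 = 21.
  i=3: a_3=2, p_3 = 2*173 + 33 = 379, q_3 = 2*21 + 4 = 46.
  i=4: a_4=1, p_4 = 1*379 + 173 = 552, q_4 = 1*46 + 21 = 67.
  i=5: a_5=2, p_5 = 2*552 + 379 = 1483, q_5 = 2*67 + 46 = 180.
  i=6: a_6=11, p_6 = 11*1483 + 552 = 16865, q_6 = 11*180 + 67 = 2047.

8/1, 33/4, 173/21, 379/46, 552/67, 1483/180, 16865/2047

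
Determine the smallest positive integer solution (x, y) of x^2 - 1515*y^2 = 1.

First expand sqrt(1515) as a continued fraction. With x_i = (sqrt(1515) + m_i)/d_i and (m_0, d_0) = (0, 1): a_0 = floor(sqrt(1515)) = 38, since 38^2 = 1444 <= 1515 < 1521 = 39^2.
Iterate m_{i+1} = d_i*a_i - m_i, d_{i+1} = (1515 - m_{i+1}^2)/d_i, a_{i+1} = floor((a_0 + m_{i+1})/d_{i+1}):
  m_1 = 1*38 - 0 = 38, d_1 = (1515 - 38^2)/1 = 71/1 = 71, a_1 = floor((38 + 38)/71) = 1.
  m_2 = 71*1 - 38 = 33, d_2 = (1515 - 33^2)/71 = 426/71 = 6, a_2 = floor((38 + 33)/6) = 11.
  m_3 = 6*11 - 33 = 33, d_3 = (1515 - 33^2)/6 = 426/6 = 71, a_3 = floor((38 + 33)/71) = 1.
  m_4 = 71*1 - 33 = 38, d_4 = (1515 - 38^2)/71 = 71/71 = 1, a_4 = floor((38 + 38)/1) = 76.
  m_5 = 1*76 - 38 = 38, d_5 = (1515 - 38^2)/1 = 71/1 = 71: (m_5, d_5) = (m_1, d_1) = (38, 71), so from here the quotients repeat a_1, ..., a_4; the period length is 4.
So sqrt(1515) = [38; (1, 11, 1, 76)] with period length k = 4.
k is even, so the fundamental solution of x^2 - 1515y^2 = 1 is (p_{k-1}, q_{k-1}) = (p_3, q_3); compute convergents through index 3.
Convergents (p_i = a_i*p_{i-1} + p_{i-2}, q_i = a_i*q_{i-1} + q_{i-2} with p_{-2}=0, p_{-1}=1, q_{-2}=1, q_{-1}=0):
  i=0: a_0=38, p_0 = 38*1 + 0 = 38, q_0 = 38*0 + 1 = 1.
  i=1: a_1=1, p_1 = 1*38 + 1 = 39, q_1 = 1*1 + 0 = 1.
  i=2: a_2=11, p_2 = 11*39 + 38 = 467, q_2 = 11*1 + 1 = 12.
  i=3: a_3=1, p_3 = 1*467 + 39 = 506, q_3 = 1*12 + 1 = 13.
Check: 506^2 - 1515*13^2 = 256036 - 256035 = 1, so (x, y) = (506, 13) solves the equation, and by the theorem it is the least positive solution.

(x, y) = (506, 13)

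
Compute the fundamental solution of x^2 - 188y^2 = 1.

(x, y) = (4607, 336)

First expand sqrt(188) as a continued fraction. With x_i = (sqrt(188) + m_i)/d_i and (m_0, d_0) = (0, 1): a_0 = floor(sqrt(188)) = 13, since 13^2 = 169 <= 188 < 196 = 14^2.
Iterate m_{i+1} = d_i*a_i - m_i, d_{i+1} = (188 - m_{i+1}^2)/d_i, a_{i+1} = floor((a_0 + m_{i+1})/d_{i+1}):
  m_1 = 1*13 - 0 = 13, d_1 = (188 - 13^2)/1 = 19/1 = 19, a_1 = floor((13 + 13)/19) = 1.
  m_2 = 19*1 - 13 = 6, d_2 = (188 - 6^2)/19 = 152/19 = 8, a_2 = floor((13 + 6)/8) = 2.
  m_3 = 8*2 - 6 = 10, d_3 = (188 - 10^2)/8 = 88/8 = 11, a_3 = floor((13 + 10)/11) = 2.
  m_4 = 11*2 - 10 = 12, d_4 = (188 - 12^2)/11 = 44/11 = 4, a_4 = floor((13 + 12)/4) = 6.
  m_5 = 4*6 - 12 = 12, d_5 = (188 - 12^2)/4 = 44/4 = 11, a_5 = floor((13 + 12)/11) = 2.
  m_6 = 11*2 - 12 = 10, d_6 = (188 - 10^2)/11 = 88/11 = 8, a_6 = floor((13 + 10)/8) = 2.
  m_7 = 8*2 - 10 = 6, d_7 = (188 - 6^2)/8 = 152/8 = 19, a_7 = floor((13 + 6)/19) = 1.
  m_8 = 19*1 - 6 = 13, d_8 = (188 - 13^2)/19 = 19/19 = 1, a_8 = floor((13 + 13)/1) = 26.
  m_9 = 1*26 - 13 = 13, d_9 = (188 - 13^2)/1 = 19/1 = 19: (m_9, d_9) = (m_1, d_1) = (13, 19), so from here the quotients repeat a_1, ..., a_8; the period length is 8.
So sqrt(188) = [13; (1, 2, 2, 6, 2, 2, 1, 26)] with period length k = 8.
k is even, so the fundamental solution of x^2 - 188y^2 = 1 is (p_{k-1}, q_{k-1}) = (p_7, q_7); compute convergents through index 7.
Convergents (p_i = a_i*p_{i-1} + p_{i-2}, q_i = a_i*q_{i-1} + q_{i-2} with p_{-2}=0, p_{-1}=1, q_{-2}=1, q_{-1}=0):
  i=0: a_0=13, p_0 = 13*1 + 0 = 13, q_0 = 13*0 + 1 = 1.
  i=1: a_1=1, p_1 = 1*13 + 1 = 14, q_1 = 1*1 + 0 = 1.
  i=2: a_2=2, p_2 = 2*14 + 13 = 41, q_2 = 2*1 + 1 = 3.
  i=3: a_3=2, p_3 = 2*41 + 14 = 96, q_3 = 2*3 + 1 = 7.
  i=4: a_4=6, p_4 = 6*96 + 41 = 617, q_4 = 6*7 + 3 = 45.
  i=5: a_5=2, p_5 = 2*617 + 96 = 1330, q_5 = 2*45 + 7 = 97.
  i=6: a_6=2, p_6 = 2*1330 + 617 = 3277, q_6 = 2*97 + 45 = 239.
  i=7: a_7=1, p_7 = 1*3277 + 1330 = 4607, q_7 = 1*239 + 97 = 336.
Check: 4607^2 - 188*336^2 = 21224449 - 21224448 = 1, so (x, y) = (4607, 336) solves the equation, and by the theorem it is the least positive solution.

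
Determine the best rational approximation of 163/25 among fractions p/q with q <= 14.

85/13

Expand x = 163/25 as a continued fraction with the Euclidean algorithm:
  163 = 6*25 + 13, so a_0 = 6.
  25 = 1*13 + 12, so a_1 = 1.
  13 = 1*12 + 1, so a_2 = 1.
  12 = 12*1 + 0, so a_3 = 12.
so x = [6; 1, 1, 12].
Convergents (p_i = a_i*p_{i-1} + p_{i-2}, q_i = a_i*q_{i-1} + q_{i-2} with p_{-2}=0, p_{-1}=1, q_{-2}=1, q_{-1}=0), until the denominator exceeds 14:
  i=0: a_0=6, p_0 = 6*1 + 0 = 6, q_0 = 6*0 + 1 = 1.
  i=1: a_1=1, p_1 = 1*6 + 1 = 7, q_1 = 1*1 + 0 = 1.
  i=2: a_2=1, p_2 = 1*7 + 6 = 13, q_2 = 1*1 + 1 = 2.
  i=3: a_3=12, p_3 = 12*13 + 7 = 163, q_3 = 12*2 + 1 = 25.
q_3 = 25 > 14, so the last convergent with denominator <= 14 is p_2/q_2 = 13/2.
The closest fraction with denominator <= 14 is either p_2/q_2 or the intermediate fraction (k*p_2 + p_1)/(k*q_2 + q_1) with the largest k >= 1 whose denominator stays <= 14; these approach x as k grows, and every other convergent or intermediate fraction in range is farther away.
Largest k: floor((14 - q_1)/q_2) = floor((14 - 1)/2) = 6.
That gives (6*13 + 7)/(6*2 + 1) = 85/13.
Compare the errors: |x - 13/2| = |163*2 - 13*25|/(25*2) = 1/50, and |x - 85/13| = |163*13 - 85*25|/(25*13) = 6/325.
Cross-multiplying, 6*50 = 300 < 325 = 1*325, so 6/325 is smaller: the intermediate fraction 85/13 is closer to x than 13/2.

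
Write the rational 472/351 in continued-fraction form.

Run the Euclidean algorithm on 472 and 351; the successive quotients are the partial quotients a_0, a_1, ... (each step inverts the fractional part left over by the previous one):
  472 = 1*351 + 121, so a_0 = 1.
  351 = 2*121 + 109, so a_1 = 2.
  121 = 1*109 + 12, so a_2 = 1.
  109 = 9*12 + 1, so a_3 = 9.
  12 = 12*1 + 0, so a_4 = 12.
The remainder reaches 0 after 5 divisions, so the expansion has 5 partial quotients, read off in order.

[1; 2, 1, 9, 12]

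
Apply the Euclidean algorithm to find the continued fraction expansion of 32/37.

Run the Euclidean algorithm on 32 and 37; the successive quotients are the partial quotients a_0, a_1, ... (each step inverts the fractional part left over by the previous one):
  32 = 0*37 + 32, so a_0 = 0.
  37 = 1*32 + 5, so a_1 = 1.
  32 = 6*5 + 2, so a_2 = 6.
  5 = 2*2 + 1, so a_3 = 2.
  2 = 2*1 + 0, so a_4 = 2.
The remainder reaches 0 after 5 divisions, so the expansion has 5 partial quotients, read off in order.

[0; 1, 6, 2, 2]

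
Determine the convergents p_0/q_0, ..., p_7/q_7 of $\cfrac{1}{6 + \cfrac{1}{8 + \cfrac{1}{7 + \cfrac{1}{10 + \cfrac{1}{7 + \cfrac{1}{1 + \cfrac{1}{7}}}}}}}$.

Using the convergent recurrence p_i = a_i*p_{i-1} + p_{i-2}, q_i = a_i*q_{i-1} + q_{i-2} with p_{-2}=0, p_{-1}=1, q_{-2}=1, q_{-1}=0:
  i=0: a_0=0, p_0 = 0*1 + 0 = 0, q_0 = 0*0 + 1 = 1.
  i=1: a_1=6, p_1 = 6*0 + 1 = 1, q_1 = 6*1 + 0 = 6.
  i=2: a_2=8, p_2 = 8*1 + 0 = 8, q_2 = 8*6 + 1 = 49.
  i=3: a_3=7, p_3 = 7*8 + 1 = 57, q_3 = 7*49 + 6 = 349.
  i=4: a_4=10, p_4 = 10*57 + 8 = 578, q_4 = 10*349 + 49 = 3539.
  i=5: a_5=7, p_5 = 7*578 + 57 = 4103, q_5 = 7*3539 + 349 = 25122.
  i=6: a_6=1, p_6 = 1*4103 + 578 = 4681, q_6 = 1*25122 + 3539 = 28661.
  i=7: a_7=7, p_7 = 7*4681 + 4103 = 36870, q_7 = 7*28661 + 25122 = 225749.

0/1, 1/6, 8/49, 57/349, 578/3539, 4103/25122, 4681/28661, 36870/225749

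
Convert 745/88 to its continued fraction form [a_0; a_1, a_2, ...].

Run the Euclidean algorithm on 745 and 88; the successive quotients are the partial quotients a_0, a_1, ... (each step inverts the fractional part left over by the previous one):
  745 = 8*88 + 41, so a_0 = 8.
  88 = 2*41 + 6, so a_1 = 2.
  41 = 6*6 + 5, so a_2 = 6.
  6 = 1*5 + 1, so a_3 = 1.
  5 = 5*1 + 0, so a_4 = 5.
The remainder reaches 0 after 5 divisions, so the expansion has 5 partial quotients, read off in order.

[8; 2, 6, 1, 5]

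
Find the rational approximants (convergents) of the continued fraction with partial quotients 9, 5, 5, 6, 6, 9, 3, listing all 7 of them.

9/1, 46/5, 239/26, 1480/161, 9119/992, 83551/9089, 259772/28259

Using the convergent recurrence p_i = a_i*p_{i-1} + p_{i-2}, q_i = a_i*q_{i-1} + q_{i-2} with p_{-2}=0, p_{-1}=1, q_{-2}=1, q_{-1}=0:
  i=0: a_0=9, p_0 = 9*1 + 0 = 9, q_0 = 9*0 + 1 = 1.
  i=1: a_1=5, p_1 = 5*9 + 1 = 46, q_1 = 5*1 + 0 = 5.
  i=2: a_2=5, p_2 = 5*46 + 9 = 239, q_2 = 5*5 + 1 = 26.
  i=3: a_3=6, p_3 = 6*239 + 46 = 1480, q_3 = 6*26 + 5 = 161.
  i=4: a_4=6, p_4 = 6*1480 + 239 = 9119, q_4 = 6*161 + 26 = 992.
  i=5: a_5=9, p_5 = 9*9119 + 1480 = 83551, q_5 = 9*992 + 161 = 9089.
  i=6: a_6=3, p_6 = 3*83551 + 9119 = 259772, q_6 = 3*9089 + 992 = 28259.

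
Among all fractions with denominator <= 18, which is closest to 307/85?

65/18

Expand x = 307/85 as a continued fraction with the Euclidean algorithm:
  307 = 3*85 + 52, so a_0 = 3.
  85 = 1*52 + 33, so a_1 = 1.
  52 = 1*33 + 19, so a_2 = 1.
  33 = 1*19 + 14, so a_3 = 1.
  19 = 1*14 + 5, so a_4 = 1.
  14 = 2*5 + 4, so a_5 = 2.
  5 = 1*4 + 1, so a_6 = 1.
  4 = 4*1 + 0, so a_7 = 4.
so x = [3; 1, 1, 1, 1, 2, 1, 4].
Convergents (p_i = a_i*p_{i-1} + p_{i-2}, q_i = a_i*q_{i-1} + q_{i-2} with p_{-2}=0, p_{-1}=1, q_{-2}=1, q_{-1}=0), until the denominator exceeds 18:
  i=0: a_0=3, p_0 = 3*1 + 0 = 3, q_0 = 3*0 + 1 = 1.
  i=1: a_1=1, p_1 = 1*3 + 1 = 4, q_1 = 1*1 + 0 = 1.
  i=2: a_2=1, p_2 = 1*4 + 3 = 7, q_2 = 1*1 + 1 = 2.
  i=3: a_3=1, p_3 = 1*7 + 4 = 11, q_3 = 1*2 + 1 = 3.
  i=4: a_4=1, p_4 = 1*11 + 7 = 18, q_4 = 1*3 + 2 = 5.
  i=5: a_5=2, p_5 = 2*18 + 11 = 47, q_5 = 2*5 + 3 = 13.
  i=6: a_6=1, p_6 = 1*47 + 18 = 65, q_6 = 1*13 + 5 = 18.
  i=7: a_7=4, p_7 = 4*65 + 47 = 307, q_7 = 4*18 + 13 = 85.
q_7 = 85 > 18, so the last convergent with denominator <= 18 is p_6/q_6 = 65/18.
The closest fraction with denominator <= 18 is either p_6/q_6 or the intermediate fraction (k*p_6 + p_5)/(k*q_6 + q_5) with the largest k >= 1 whose denominator stays <= 18; these approach x as k grows, and every other convergent or intermediate fraction in range is farther away.
Largest k: floor((18 - q_5)/q_6) = floor((18 - 13)/18) = 0.
Since k = 0, no intermediate fraction beyond p_6/q_6 has denominator <= 18, so the convergent 65/18 is the closest (its error is |307*18 - 65*85|/(85*18) = 1/1530).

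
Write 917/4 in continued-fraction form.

Run the Euclidean algorithm on 917 and 4; the successive quotients are the partial quotients a_0, a_1, ... (each step inverts the fractional part left over by the previous one):
  917 = 229*4 + 1, so a_0 = 229.
  4 = 4*1 + 0, so a_1 = 4.
The remainder reaches 0 after 2 divisions, so the expansion has 2 partial quotients, read off in order.

[229; 4]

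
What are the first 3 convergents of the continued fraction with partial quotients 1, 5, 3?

1/1, 6/5, 19/16

Using the convergent recurrence p_i = a_i*p_{i-1} + p_{i-2}, q_i = a_i*q_{i-1} + q_{i-2} with p_{-2}=0, p_{-1}=1, q_{-2}=1, q_{-1}=0:
  i=0: a_0=1, p_0 = 1*1 + 0 = 1, q_0 = 1*0 + 1 = 1.
  i=1: a_1=5, p_1 = 5*1 + 1 = 6, q_1 = 5*1 + 0 = 5.
  i=2: a_2=3, p_2 = 3*6 + 1 = 19, q_2 = 3*5 + 1 = 16.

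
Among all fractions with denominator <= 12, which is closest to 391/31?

101/8

Expand x = 391/31 as a continued fraction with the Euclidean algorithm:
  391 = 12*31 + 19, so a_0 = 12.
  31 = 1*19 + 12, so a_1 = 1.
  19 = 1*12 + 7, so a_2 = 1.
  12 = 1*7 + 5, so a_3 = 1.
  7 = 1*5 + 2, so a_4 = 1.
  5 = 2*2 + 1, so a_5 = 2.
  2 = 2*1 + 0, so a_6 = 2.
so x = [12; 1, 1, 1, 1, 2, 2].
Convergents (p_i = a_i*p_{i-1} + p_{i-2}, q_i = a_i*q_{i-1} + q_{i-2} with p_{-2}=0, p_{-1}=1, q_{-2}=1, q_{-1}=0), until the denominator exceeds 12:
  i=0: a_0=12, p_0 = 12*1 + 0 = 12, q_0 = 12*0 + 1 = 1.
  i=1: a_1=1, p_1 = 1*12 + 1 = 13, q_1 = 1*1 + 0 = 1.
  i=2: a_2=1, p_2 = 1*13 + 12 = 25, q_2 = 1*1 + 1 = 2.
  i=3: a_3=1, p_3 = 1*25 + 13 = 38, q_3 = 1*2 + 1 = 3.
  i=4: a_4=1, p_4 = 1*38 + 25 = 63, q_4 = 1*3 + 2 = 5.
  i=5: a_5=2, p_5 = 2*63 + 38 = 164, q_5 = 2*5 + 3 = 13.
q_5 = 13 > 12, so the last convergent with denominator <= 12 is p_4/q_4 = 63/5.
The closest fraction with denominator <= 12 is either p_4/q_4 or the intermediate fraction (k*p_4 + p_3)/(k*q_4 + q_3) with the largest k >= 1 whose denominator stays <= 12; these approach x as k grows, and every other convergent or intermediate fraction in range is farther away.
Largest k: floor((12 - q_3)/q_4) = floor((12 - 3)/5) = 1.
That gives (1*63 + 38)/(1*5 + 3) = 101/8.
Compare the errors: |x - 63/5| = |391*5 - 63*31|/(31*5) = 2/155, and |x - 101/8| = |391*8 - 101*31|/(31*8) = 3/248.
Cross-multiplying, 3*155 = 465 < 496 = 2*248, so 3/248 is smaller: the intermediate fraction 101/8 is closer to x than 63/5.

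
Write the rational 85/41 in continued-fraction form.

[2; 13, 1, 2]

Run the Euclidean algorithm on 85 and 41; the successive quotients are the partial quotients a_0, a_1, ... (each step inverts the fractional part left over by the previous one):
  85 = 2*41 + 3, so a_0 = 2.
  41 = 13*3 + 2, so a_1 = 13.
  3 = 1*2 + 1, so a_2 = 1.
  2 = 2*1 + 0, so a_3 = 2.
The remainder reaches 0 after 4 divisions, so the expansion has 4 partial quotients, read off in order.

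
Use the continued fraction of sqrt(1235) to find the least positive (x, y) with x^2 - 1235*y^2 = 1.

(x, y) = (246, 7)

First expand sqrt(1235) as a continued fraction. With x_i = (sqrt(1235) + m_i)/d_i and (m_0, d_0) = (0, 1): a_0 = floor(sqrt(1235)) = 35, since 35^2 = 1225 <= 1235 < 1296 = 36^2.
Iterate m_{i+1} = d_i*a_i - m_i, d_{i+1} = (1235 - m_{i+1}^2)/d_i, a_{i+1} = floor((a_0 + m_{i+1})/d_{i+1}):
  m_1 = 1*35 - 0 = 35, d_1 = (1235 - 35^2)/1 = 10/1 = 10, a_1 = floor((35 + 35)/10) = 7.
  m_2 = 10*7 - 35 = 35, d_2 = (1235 - 35^2)/10 = 10/10 = 1, a_2 = floor((35 + 35)/1) = 70.
  m_3 = 1*70 - 35 = 35, d_3 = (1235 - 35^2)/1 = 10/1 = 10: (m_3, d_3) = (m_1, d_1) = (35, 10), so from here the quotients repeat a_1, a_2; the period length is 2.
So sqrt(1235) = [35; (7, 70)] with period length k = 2.
k is even, so the fundamental solution of x^2 - 1235y^2 = 1 is (p_{k-1}, q_{k-1}) = (p_1, q_1); compute convergents through index 1.
Convergents (p_i = a_i*p_{i-1} + p_{i-2}, q_i = a_i*q_{i-1} + q_{i-2} with p_{-2}=0, p_{-1}=1, q_{-2}=1, q_{-1}=0):
  i=0: a_0=35, p_0 = 35*1 + 0 = 35, q_0 = 35*0 + 1 = 1.
  i=1: a_1=7, p_1 = 7*35 + 1 = 246, q_1 = 7*1 + 0 = 7.
Check: 246^2 - 1235*7^2 = 60516 - 60515 = 1, so (x, y) = (246, 7) solves the equation, and by the theorem it is the least positive solution.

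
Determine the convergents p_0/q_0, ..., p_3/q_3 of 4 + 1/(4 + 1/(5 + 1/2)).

4/1, 17/4, 89/21, 195/46

Using the convergent recurrence p_i = a_i*p_{i-1} + p_{i-2}, q_i = a_i*q_{i-1} + q_{i-2} with p_{-2}=0, p_{-1}=1, q_{-2}=1, q_{-1}=0:
  i=0: a_0=4, p_0 = 4*1 + 0 = 4, q_0 = 4*0 + 1 = 1.
  i=1: a_1=4, p_1 = 4*4 + 1 = 17, q_1 = 4*1 + 0 = 4.
  i=2: a_2=5, p_2 = 5*17 + 4 = 89, q_2 = 5*4 + 1 = 21.
  i=3: a_3=2, p_3 = 2*89 + 17 = 195, q_3 = 2*21 + 4 = 46.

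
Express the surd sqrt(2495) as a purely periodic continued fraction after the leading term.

Write x_i = (sqrt(2495) + m_i)/d_i with (m_0, d_0) = (0, 1). a_0 = floor(sqrt(2495)) = 49, since 49^2 = 2401 <= 2495 < 2500 = 50^2.
Iterate m_{i+1} = d_i*a_i - m_i, d_{i+1} = (2495 - m_{i+1}^2)/d_i, a_{i+1} = floor((a_0 + m_{i+1})/d_{i+1}):
  m_1 = 1*49 - 0 = 49, d_1 = (2495 - 49^2)/1 = 94/1 = 94, a_1 = floor((49 + 49)/94) = 1.
  m_2 = 94*1 - 49 = 45, d_2 = (2495 - 45^2)/94 = 470/94 = 5, a_2 = floor((49 + 45)/5) = 18.
  m_3 = 5*18 - 45 = 45, d_3 = (2495 - 45^2)/5 = 470/5 = 94, a_3 = floor((49 + 45)/94) = 1.
  m_4 = 94*1 - 45 = 49, d_4 = (2495 - 49^2)/94 = 94/94 = 1, a_4 = floor((49 + 49)/1) = 98.
  m_5 = 1*98 - 49 = 49, d_5 = (2495 - 49^2)/1 = 94/1 = 94: (m_5, d_5) = (m_1, d_1) = (49, 94), so from here the quotients repeat a_1, ..., a_4; the period length is 4.
Hence the expansion of sqrt(2495) is a_0 = 49 followed by the repeating block 1, 18, 1, 98 (period 4).

[49; (1, 18, 1, 98)]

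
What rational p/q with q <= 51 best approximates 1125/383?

47/16

Expand x = 1125/383 as a continued fraction with the Euclidean algorithm:
  1125 = 2*383 + 359, so a_0 = 2.
  383 = 1*359 + 24, so a_1 = 1.
  359 = 14*24 + 23, so a_2 = 14.
  24 = 1*23 + 1, so a_3 = 1.
  23 = 23*1 + 0, so a_4 = 23.
so x = [2; 1, 14, 1, 23].
Convergents (p_i = a_i*p_{i-1} + p_{i-2}, q_i = a_i*q_{i-1} + q_{i-2} with p_{-2}=0, p_{-1}=1, q_{-2}=1, q_{-1}=0), until the denominator exceeds 51:
  i=0: a_0=2, p_0 = 2*1 + 0 = 2, q_0 = 2*0 + 1 = 1.
  i=1: a_1=1, p_1 = 1*2 + 1 = 3, q_1 = 1*1 + 0 = 1.
  i=2: a_2=14, p_2 = 14*3 + 2 = 44, q_2 = 14*1 + 1 = 15.
  i=3: a_3=1, p_3 = 1*44 + 3 = 47, q_3 = 1*15 + 1 = 16.
  i=4: a_4=23, p_4 = 23*47 + 44 = 1125, q_4 = 23*16 + 15 = 383.
q_4 = 383 > 51, so the last convergent with denominator <= 51 is p_3/q_3 = 47/16.
The closest fraction with denominator <= 51 is either p_3/q_3 or the intermediate fraction (k*p_3 + p_2)/(k*q_3 + q_2) with the largest k >= 1 whose denominator stays <= 51; these approach x as k grows, and every other convergent or intermediate fraction in range is farther away.
Largest k: floor((51 - q_2)/q_3) = floor((51 - 15)/16) = 2.
That gives (2*47 + 44)/(2*16 + 15) = 138/47.
Compare the errors: |x - 47/16| = |1125*16 - 47*383|/(383*16) = 1/6128, and |x - 138/47| = |1125*47 - 138*383|/(383*47) = 21/18001.
Cross-multiplying, 1*18001 = 18001 < 128688 = 21*6128, so 1/6128 is smaller: the convergent 47/16 is closer to x than 138/47.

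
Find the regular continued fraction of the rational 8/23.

Run the Euclidean algorithm on 8 and 23; the successive quotients are the partial quotients a_0, a_1, ... (each step inverts the fractional part left over by the previous one):
  8 = 0*23 + 8, so a_0 = 0.
  23 = 2*8 + 7, so a_1 = 2.
  8 = 1*7 + 1, so a_2 = 1.
  7 = 7*1 + 0, so a_3 = 7.
The remainder reaches 0 after 4 divisions, so the expansion has 4 partial quotients, read off in order.

[0; 2, 1, 7]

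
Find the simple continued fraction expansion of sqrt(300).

Write x_i = (sqrt(300) + m_i)/d_i with (m_0, d_0) = (0, 1). a_0 = floor(sqrt(300)) = 17, since 17^2 = 289 <= 300 < 324 = 18^2.
Iterate m_{i+1} = d_i*a_i - m_i, d_{i+1} = (300 - m_{i+1}^2)/d_i, a_{i+1} = floor((a_0 + m_{i+1})/d_{i+1}):
  m_1 = 1*17 - 0 = 17, d_1 = (300 - 17^2)/1 = 11/1 = 11, a_1 = floor((17 + 17)/11) = 3.
  m_2 = 11*3 - 17 = 16, d_2 = (300 - 16^2)/11 = 44/11 = 4, a_2 = floor((17 + 16)/4) = 8.
  m_3 = 4*8 - 16 = 16, d_3 = (300 - 16^2)/4 = 44/4 = 11, a_3 = floor((17 + 16)/11) = 3.
  m_4 = 11*3 - 16 = 17, d_4 = (300 - 17^2)/11 = 11/11 = 1, a_4 = floor((17 + 17)/1) = 34.
  m_5 = 1*34 - 17 = 17, d_5 = (300 - 17^2)/1 = 11/1 = 11: (m_5, d_5) = (m_1, d_1) = (17, 11), so from here the quotients repeat a_1, ..., a_4; the period length is 4.
Hence the expansion of sqrt(300) is a_0 = 17 followed by the repeating block 3, 8, 3, 34 (period 4).

[17; (3, 8, 3, 34)]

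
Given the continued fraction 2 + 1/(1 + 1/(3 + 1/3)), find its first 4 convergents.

2/1, 3/1, 11/4, 36/13

Using the convergent recurrence p_i = a_i*p_{i-1} + p_{i-2}, q_i = a_i*q_{i-1} + q_{i-2} with p_{-2}=0, p_{-1}=1, q_{-2}=1, q_{-1}=0:
  i=0: a_0=2, p_0 = 2*1 + 0 = 2, q_0 = 2*0 + 1 = 1.
  i=1: a_1=1, p_1 = 1*2 + 1 = 3, q_1 = 1*1 + 0 = 1.
  i=2: a_2=3, p_2 = 3*3 + 2 = 11, q_2 = 3*1 + 1 = 4.
  i=3: a_3=3, p_3 = 3*11 + 3 = 36, q_3 = 3*4 + 1 = 13.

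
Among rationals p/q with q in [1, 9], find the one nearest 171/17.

91/9

Expand x = 171/17 as a continued fraction with the Euclidean algorithm:
  171 = 10*17 + 1, so a_0 = 10.
  17 = 17*1 + 0, so a_1 = 17.
so x = [10; 17].
Convergents (p_i = a_i*p_{i-1} + p_{i-2}, q_i = a_i*q_{i-1} + q_{i-2} with p_{-2}=0, p_{-1}=1, q_{-2}=1, q_{-1}=0), until the denominator exceeds 9:
  i=0: a_0=10, p_0 = 10*1 + 0 = 10, q_0 = 10*0 + 1 = 1.
  i=1: a_1=17, p_1 = 17*10 + 1 = 171, q_1 = 17*1 + 0 = 17.
q_1 = 17 > 9, so the last convergent with denominator <= 9 is p_0/q_0 = 10/1.
The closest fraction with denominator <= 9 is either p_0/q_0 or the intermediate fraction (k*p_0 + p_{-1})/(k*q_0 + q_{-1}) with the largest k >= 1 whose denominator stays <= 9; these approach x as k grows, and every other convergent or intermediate fraction in range is farther away.
Largest k: floor((9 - q_{-1})/q_0) = floor((9 - 0)/1) = 9 (using the seeds p_{-1} = 1, q_{-1} = 0).
That gives (9*10 + 1)/(9*1 + 0) = 91/9.
Compare the errors: |x - 10/1| = |171*1 - 10*17|/(17*1) = 1/17, and |x - 91/9| = |171*9 - 91*17|/(17*9) = 8/153.
Cross-multiplying, 8*17 = 136 < 153 = 1*153, so 8/153 is smaller: the intermediate fraction 91/9 is closer to x than 10/1.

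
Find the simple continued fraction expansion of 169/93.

Run the Euclidean algorithm on 169 and 93; the successive quotients are the partial quotients a_0, a_1, ... (each step inverts the fractional part left over by the previous one):
  169 = 1*93 + 76, so a_0 = 1.
  93 = 1*76 + 17, so a_1 = 1.
  76 = 4*17 + 8, so a_2 = 4.
  17 = 2*8 + 1, so a_3 = 2.
  8 = 8*1 + 0, so a_4 = 8.
The remainder reaches 0 after 5 divisions, so the expansion has 5 partial quotients, read off in order.

[1; 1, 4, 2, 8]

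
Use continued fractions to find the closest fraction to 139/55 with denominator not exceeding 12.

28/11

Expand x = 139/55 as a continued fraction with the Euclidean algorithm:
  139 = 2*55 + 29, so a_0 = 2.
  55 = 1*29 + 26, so a_1 = 1.
  29 = 1*26 + 3, so a_2 = 1.
  26 = 8*3 + 2, so a_3 = 8.
  3 = 1*2 + 1, so a_4 = 1.
  2 = 2*1 + 0, so a_5 = 2.
so x = [2; 1, 1, 8, 1, 2].
Convergents (p_i = a_i*p_{i-1} + p_{i-2}, q_i = a_i*q_{i-1} + q_{i-2} with p_{-2}=0, p_{-1}=1, q_{-2}=1, q_{-1}=0), until the denominator exceeds 12:
  i=0: a_0=2, p_0 = 2*1 + 0 = 2, q_0 = 2*0 + 1 = 1.
  i=1: a_1=1, p_1 = 1*2 + 1 = 3, q_1 = 1*1 + 0 = 1.
  i=2: a_2=1, p_2 = 1*3 + 2 = 5, q_2 = 1*1 + 1 = 2.
  i=3: a_3=8, p_3 = 8*5 + 3 = 43, q_3 = 8*2 + 1 = 17.
q_3 = 17 > 12, so the last convergent with denominator <= 12 is p_2/q_2 = 5/2.
The closest fraction with denominator <= 12 is either p_2/q_2 or the intermediate fraction (k*p_2 + p_1)/(k*q_2 + q_1) with the largest k >= 1 whose denominator stays <= 12; these approach x as k grows, and every other convergent or intermediate fraction in range is farther away.
Largest k: floor((12 - q_1)/q_2) = floor((12 - 1)/2) = 5.
That gives (5*5 + 3)/(5*2 + 1) = 28/11.
Compare the errors: |x - 5/2| = |139*2 - 5*55|/(55*2) = 3/110, and |x - 28/11| = |139*11 - 28*55|/(55*11) = 11/605.
Cross-multiplying, 11*110 = 1210 < 1815 = 3*605, so 11/605 is smaller: the intermediate fraction 28/11 is closer to x than 5/2.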